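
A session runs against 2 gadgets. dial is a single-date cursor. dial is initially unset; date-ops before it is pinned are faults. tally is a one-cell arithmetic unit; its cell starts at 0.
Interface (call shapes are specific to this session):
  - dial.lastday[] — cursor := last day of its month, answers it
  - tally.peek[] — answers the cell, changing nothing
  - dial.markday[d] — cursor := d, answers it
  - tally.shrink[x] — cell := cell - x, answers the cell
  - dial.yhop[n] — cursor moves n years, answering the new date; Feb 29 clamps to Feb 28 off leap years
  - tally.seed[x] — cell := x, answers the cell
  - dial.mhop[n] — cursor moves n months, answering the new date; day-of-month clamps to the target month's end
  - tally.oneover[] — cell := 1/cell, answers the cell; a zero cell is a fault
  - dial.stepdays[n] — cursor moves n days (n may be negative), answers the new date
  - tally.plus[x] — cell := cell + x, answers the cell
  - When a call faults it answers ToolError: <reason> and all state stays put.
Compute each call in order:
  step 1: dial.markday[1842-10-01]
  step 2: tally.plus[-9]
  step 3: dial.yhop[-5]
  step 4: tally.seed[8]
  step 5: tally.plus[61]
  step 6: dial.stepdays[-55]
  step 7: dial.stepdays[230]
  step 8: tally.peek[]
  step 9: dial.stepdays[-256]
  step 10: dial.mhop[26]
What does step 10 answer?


Act: dial.markday[1842-10-01]
Obs: 1842-10-01
Act: tally.plus[-9]
Obs: -9
Act: dial.yhop[-5]
Obs: 1837-10-01
Act: tally.seed[8]
Obs: 8
Act: tally.plus[61]
Obs: 69
Act: dial.stepdays[-55]
Obs: 1837-08-07
Act: dial.stepdays[230]
Obs: 1838-03-25
Act: tally.peek[]
Obs: 69
Act: dial.stepdays[-256]
Obs: 1837-07-12
Act: dial.mhop[26]
Obs: 1839-09-12

Answer: 1839-09-12


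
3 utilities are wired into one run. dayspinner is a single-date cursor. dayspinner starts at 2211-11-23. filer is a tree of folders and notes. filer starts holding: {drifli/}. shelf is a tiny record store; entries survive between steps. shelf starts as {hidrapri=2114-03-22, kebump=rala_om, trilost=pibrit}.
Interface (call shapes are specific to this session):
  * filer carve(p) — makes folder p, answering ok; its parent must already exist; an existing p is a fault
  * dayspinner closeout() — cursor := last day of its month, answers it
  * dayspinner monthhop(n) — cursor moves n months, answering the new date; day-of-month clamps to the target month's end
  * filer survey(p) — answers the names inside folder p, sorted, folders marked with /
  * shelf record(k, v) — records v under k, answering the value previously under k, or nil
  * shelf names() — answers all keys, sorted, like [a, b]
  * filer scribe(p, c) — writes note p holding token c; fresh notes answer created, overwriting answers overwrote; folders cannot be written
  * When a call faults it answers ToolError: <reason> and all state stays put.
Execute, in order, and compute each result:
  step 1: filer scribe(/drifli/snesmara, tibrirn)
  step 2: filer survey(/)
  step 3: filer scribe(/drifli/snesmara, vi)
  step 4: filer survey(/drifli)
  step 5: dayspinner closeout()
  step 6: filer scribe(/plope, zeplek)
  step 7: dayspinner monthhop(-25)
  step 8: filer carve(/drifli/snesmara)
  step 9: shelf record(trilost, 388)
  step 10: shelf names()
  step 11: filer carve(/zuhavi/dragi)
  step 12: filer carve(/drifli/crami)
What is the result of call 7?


Answer: 2209-10-30

Derivation:
;; 1. filer scribe(p=/drifli/snesmara, c=tibrirn) => created
;; 2. filer survey(p=/) => [drifli/]
;; 3. filer scribe(p=/drifli/snesmara, c=vi) => overwrote
;; 4. filer survey(p=/drifli) => [snesmara]
;; 5. dayspinner closeout() => 2211-11-30
;; 6. filer scribe(p=/plope, c=zeplek) => created
;; 7. dayspinner monthhop(n=-25) => 2209-10-30
;; 8. filer carve(p=/drifli/snesmara) => ToolError: exists
;; 9. shelf record(k=trilost, v=388) => pibrit
;; 10. shelf names() => [hidrapri, kebump, trilost]
;; 11. filer carve(p=/zuhavi/dragi) => ToolError: no parent
;; 12. filer carve(p=/drifli/crami) => ok


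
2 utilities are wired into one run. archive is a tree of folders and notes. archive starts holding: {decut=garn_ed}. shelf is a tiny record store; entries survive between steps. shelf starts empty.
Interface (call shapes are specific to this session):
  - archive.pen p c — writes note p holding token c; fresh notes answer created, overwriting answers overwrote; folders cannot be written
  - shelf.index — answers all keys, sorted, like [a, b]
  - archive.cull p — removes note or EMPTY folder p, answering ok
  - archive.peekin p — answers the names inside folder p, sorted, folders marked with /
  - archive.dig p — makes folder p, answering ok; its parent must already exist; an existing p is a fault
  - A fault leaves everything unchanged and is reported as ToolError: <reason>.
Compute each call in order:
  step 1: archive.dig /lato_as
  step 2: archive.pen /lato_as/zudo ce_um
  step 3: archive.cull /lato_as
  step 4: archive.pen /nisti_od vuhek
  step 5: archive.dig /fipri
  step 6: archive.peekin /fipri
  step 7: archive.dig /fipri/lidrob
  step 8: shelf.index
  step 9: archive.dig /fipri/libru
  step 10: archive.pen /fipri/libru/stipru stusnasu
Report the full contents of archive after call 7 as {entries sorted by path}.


Answer: {decut=garn_ed, fipri/, fipri/lidrob/, lato_as/, lato_as/zudo=ce_um, nisti_od=vuhek}

Derivation:
[in] dig /lato_as
[out] ok
[in] pen /lato_as/zudo ce_um
[out] created
[in] cull /lato_as
[out] ToolError: not empty
[in] pen /nisti_od vuhek
[out] created
[in] dig /fipri
[out] ok
[in] peekin /fipri
[out] []
[in] dig /fipri/lidrob
[out] ok
[in] index
[out] []
[in] dig /fipri/libru
[out] ok
[in] pen /fipri/libru/stipru stusnasu
[out] created


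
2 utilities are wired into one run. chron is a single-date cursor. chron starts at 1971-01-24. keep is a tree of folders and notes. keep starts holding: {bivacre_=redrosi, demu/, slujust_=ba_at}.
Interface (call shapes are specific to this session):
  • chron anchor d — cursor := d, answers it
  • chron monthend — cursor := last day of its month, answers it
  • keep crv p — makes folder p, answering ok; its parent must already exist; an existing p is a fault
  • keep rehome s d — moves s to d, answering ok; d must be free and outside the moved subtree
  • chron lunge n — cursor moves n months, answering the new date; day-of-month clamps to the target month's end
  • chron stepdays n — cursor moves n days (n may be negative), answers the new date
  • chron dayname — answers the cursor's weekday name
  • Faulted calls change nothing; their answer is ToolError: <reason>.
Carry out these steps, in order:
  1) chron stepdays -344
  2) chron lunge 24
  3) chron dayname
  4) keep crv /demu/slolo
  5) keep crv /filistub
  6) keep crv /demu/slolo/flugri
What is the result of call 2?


% chron stepdays(n: -344) == 1970-02-14
% chron lunge(n: 24) == 1972-02-14
% chron dayname() == Monday
% keep crv(p: /demu/slolo) == ok
% keep crv(p: /filistub) == ok
% keep crv(p: /demu/slolo/flugri) == ok

Answer: 1972-02-14


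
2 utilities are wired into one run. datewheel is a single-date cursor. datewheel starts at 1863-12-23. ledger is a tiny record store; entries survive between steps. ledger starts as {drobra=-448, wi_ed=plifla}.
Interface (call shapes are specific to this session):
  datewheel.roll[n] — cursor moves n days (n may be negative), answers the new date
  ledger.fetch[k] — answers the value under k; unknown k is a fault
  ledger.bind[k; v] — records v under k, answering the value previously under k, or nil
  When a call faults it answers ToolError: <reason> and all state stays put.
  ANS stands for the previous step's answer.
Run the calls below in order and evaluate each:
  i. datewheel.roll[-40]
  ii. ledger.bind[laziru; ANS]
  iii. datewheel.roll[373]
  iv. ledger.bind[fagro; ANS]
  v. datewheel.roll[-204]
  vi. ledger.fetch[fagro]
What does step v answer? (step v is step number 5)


Answer: 1864-04-30

Derivation:
~$ datewheel.roll -40
:: 1863-11-13
~$ ledger.bind laziru ANS
:: nil
~$ datewheel.roll 373
:: 1864-11-20
~$ ledger.bind fagro ANS
:: nil
~$ datewheel.roll -204
:: 1864-04-30
~$ ledger.fetch fagro
:: 1864-11-20


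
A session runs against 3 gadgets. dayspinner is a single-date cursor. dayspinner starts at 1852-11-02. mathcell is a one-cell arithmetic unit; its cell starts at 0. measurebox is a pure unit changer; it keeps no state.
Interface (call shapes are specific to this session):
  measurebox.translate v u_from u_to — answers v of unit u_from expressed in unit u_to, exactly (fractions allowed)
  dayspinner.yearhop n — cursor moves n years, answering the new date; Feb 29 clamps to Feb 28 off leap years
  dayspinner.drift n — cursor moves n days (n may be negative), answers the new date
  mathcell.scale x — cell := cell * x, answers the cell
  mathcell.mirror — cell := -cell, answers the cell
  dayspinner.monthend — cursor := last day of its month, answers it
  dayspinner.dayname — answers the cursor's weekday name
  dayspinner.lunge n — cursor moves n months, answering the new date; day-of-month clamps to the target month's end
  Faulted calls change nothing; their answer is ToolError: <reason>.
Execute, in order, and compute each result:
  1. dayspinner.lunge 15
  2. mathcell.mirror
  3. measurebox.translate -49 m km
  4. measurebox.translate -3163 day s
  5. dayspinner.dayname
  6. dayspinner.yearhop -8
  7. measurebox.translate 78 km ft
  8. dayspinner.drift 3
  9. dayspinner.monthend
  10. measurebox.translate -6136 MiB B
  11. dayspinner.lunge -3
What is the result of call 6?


Act: dayspinner.lunge[n=15]
Obs: 1854-02-02
Act: mathcell.mirror[]
Obs: 0
Act: measurebox.translate[v=-49; u_from=m; u_to=km]
Obs: -49/1000
Act: measurebox.translate[v=-3163; u_from=day; u_to=s]
Obs: -273283200
Act: dayspinner.dayname[]
Obs: Thursday
Act: dayspinner.yearhop[n=-8]
Obs: 1846-02-02
Act: measurebox.translate[v=78; u_from=km; u_to=ft]
Obs: 32500000/127
Act: dayspinner.drift[n=3]
Obs: 1846-02-05
Act: dayspinner.monthend[]
Obs: 1846-02-28
Act: measurebox.translate[v=-6136; u_from=MiB; u_to=B]
Obs: -6434062336
Act: dayspinner.lunge[n=-3]
Obs: 1845-11-28

Answer: 1846-02-02


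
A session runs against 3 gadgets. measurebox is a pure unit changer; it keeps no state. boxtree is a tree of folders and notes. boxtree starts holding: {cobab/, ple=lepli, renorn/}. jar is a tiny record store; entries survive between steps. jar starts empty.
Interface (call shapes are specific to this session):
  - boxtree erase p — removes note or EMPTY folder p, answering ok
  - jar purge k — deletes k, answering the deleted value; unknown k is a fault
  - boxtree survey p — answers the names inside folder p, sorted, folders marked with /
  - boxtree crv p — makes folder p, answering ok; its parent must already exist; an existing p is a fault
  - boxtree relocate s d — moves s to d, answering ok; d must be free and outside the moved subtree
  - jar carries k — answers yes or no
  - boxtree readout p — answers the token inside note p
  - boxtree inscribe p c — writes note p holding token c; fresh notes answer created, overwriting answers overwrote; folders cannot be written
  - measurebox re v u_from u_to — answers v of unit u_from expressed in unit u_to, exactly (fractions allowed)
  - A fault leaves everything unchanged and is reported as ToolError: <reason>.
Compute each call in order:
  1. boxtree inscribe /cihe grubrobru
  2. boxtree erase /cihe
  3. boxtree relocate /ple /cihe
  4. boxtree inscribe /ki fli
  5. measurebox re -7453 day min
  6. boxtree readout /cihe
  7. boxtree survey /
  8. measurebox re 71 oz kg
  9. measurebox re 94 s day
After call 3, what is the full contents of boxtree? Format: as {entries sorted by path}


Answer: {cihe=lepli, cobab/, renorn/}

Derivation:
Step: boxtree inscribe[p=/cihe; c=grubrobru]
Result: created
Step: boxtree erase[p=/cihe]
Result: ok
Step: boxtree relocate[s=/ple; d=/cihe]
Result: ok
Step: boxtree inscribe[p=/ki; c=fli]
Result: created
Step: measurebox re[v=-7453; u_from=day; u_to=min]
Result: -10732320
Step: boxtree readout[p=/cihe]
Result: lepli
Step: boxtree survey[p=/]
Result: [cihe, cobab/, ki, renorn/]
Step: measurebox re[v=71; u_from=oz; u_to=kg]
Result: 3220505827/1600000000
Step: measurebox re[v=94; u_from=s; u_to=day]
Result: 47/43200


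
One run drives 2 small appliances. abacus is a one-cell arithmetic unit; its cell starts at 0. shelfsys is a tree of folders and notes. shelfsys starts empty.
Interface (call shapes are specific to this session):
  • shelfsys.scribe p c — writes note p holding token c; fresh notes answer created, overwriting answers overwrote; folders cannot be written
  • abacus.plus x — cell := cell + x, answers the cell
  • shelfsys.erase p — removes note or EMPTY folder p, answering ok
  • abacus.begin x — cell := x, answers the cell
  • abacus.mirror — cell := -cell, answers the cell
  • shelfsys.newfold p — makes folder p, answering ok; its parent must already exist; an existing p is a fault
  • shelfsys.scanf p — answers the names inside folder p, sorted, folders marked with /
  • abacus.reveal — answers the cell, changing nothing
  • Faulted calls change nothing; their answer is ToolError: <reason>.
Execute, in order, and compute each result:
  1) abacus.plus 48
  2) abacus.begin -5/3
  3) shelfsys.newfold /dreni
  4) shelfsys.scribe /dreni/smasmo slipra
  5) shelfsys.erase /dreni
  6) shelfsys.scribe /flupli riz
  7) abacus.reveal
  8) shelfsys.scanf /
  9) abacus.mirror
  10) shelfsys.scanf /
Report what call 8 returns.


> abacus.plus 48
:: 48
> abacus.begin -5/3
:: -5/3
> shelfsys.newfold /dreni
:: ok
> shelfsys.scribe /dreni/smasmo slipra
:: created
> shelfsys.erase /dreni
:: ToolError: not empty
> shelfsys.scribe /flupli riz
:: created
> abacus.reveal
:: -5/3
> shelfsys.scanf /
:: [dreni/, flupli]
> abacus.mirror
:: 5/3
> shelfsys.scanf /
:: [dreni/, flupli]

Answer: [dreni/, flupli]


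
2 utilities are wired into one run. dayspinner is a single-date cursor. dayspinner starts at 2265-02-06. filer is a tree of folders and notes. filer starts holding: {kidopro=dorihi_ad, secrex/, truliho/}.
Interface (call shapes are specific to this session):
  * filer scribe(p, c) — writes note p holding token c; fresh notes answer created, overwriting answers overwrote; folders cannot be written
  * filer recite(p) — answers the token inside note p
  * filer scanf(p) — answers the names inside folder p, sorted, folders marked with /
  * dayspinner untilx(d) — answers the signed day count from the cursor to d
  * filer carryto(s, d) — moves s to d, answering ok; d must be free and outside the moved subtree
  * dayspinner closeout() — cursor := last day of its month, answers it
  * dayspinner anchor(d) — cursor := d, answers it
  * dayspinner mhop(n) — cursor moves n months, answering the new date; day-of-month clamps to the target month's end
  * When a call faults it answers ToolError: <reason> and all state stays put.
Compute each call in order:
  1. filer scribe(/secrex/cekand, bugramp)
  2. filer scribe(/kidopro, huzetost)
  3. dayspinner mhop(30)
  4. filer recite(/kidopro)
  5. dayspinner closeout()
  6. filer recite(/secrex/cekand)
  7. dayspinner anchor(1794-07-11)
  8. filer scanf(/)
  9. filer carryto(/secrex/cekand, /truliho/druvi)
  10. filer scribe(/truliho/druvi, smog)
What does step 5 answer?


Answer: 2267-08-31

Derivation:
I run filer scribe with p→/secrex/cekand, c→bugramp: created.
I use filer scribe with p→/kidopro, c→huzetost, and observe overwrote.
I try dayspinner mhop with n→30, yielding 2267-08-06.
I call filer recite with p→/kidopro, → huzetost.
I invoke dayspinner closeout, and see 2267-08-31.
I use filer recite with p→/secrex/cekand, and see bugramp.
Then dayspinner anchor with d→1794-07-11, → 1794-07-11.
I run filer scanf with p→/, and observe [kidopro, secrex/, truliho/].
Next I call filer carryto with s→/secrex/cekand, d→/truliho/druvi, and get ok.
Invoking filer scribe with p→/truliho/druvi, c→smog, yielding overwrote.


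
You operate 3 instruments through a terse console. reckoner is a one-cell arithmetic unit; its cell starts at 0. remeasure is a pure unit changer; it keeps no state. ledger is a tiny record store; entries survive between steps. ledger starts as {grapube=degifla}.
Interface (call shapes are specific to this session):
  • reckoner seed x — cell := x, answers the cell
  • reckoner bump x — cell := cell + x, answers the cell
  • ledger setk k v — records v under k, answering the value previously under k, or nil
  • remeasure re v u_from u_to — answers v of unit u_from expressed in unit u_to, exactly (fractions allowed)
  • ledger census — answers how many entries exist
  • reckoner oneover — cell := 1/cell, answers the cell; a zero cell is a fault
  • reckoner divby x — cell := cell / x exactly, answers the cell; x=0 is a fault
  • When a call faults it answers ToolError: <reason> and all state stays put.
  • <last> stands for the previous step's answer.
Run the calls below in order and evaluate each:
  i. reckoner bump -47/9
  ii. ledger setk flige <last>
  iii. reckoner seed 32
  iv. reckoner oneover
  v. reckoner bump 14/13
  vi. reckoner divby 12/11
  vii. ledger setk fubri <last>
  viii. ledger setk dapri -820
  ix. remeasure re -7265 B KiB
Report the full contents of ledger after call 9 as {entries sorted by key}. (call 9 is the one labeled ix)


Answer: {dapri=-820, flige=-47/9, fubri=5071/4992, grapube=degifla}

Derivation:
;; 1. reckoner bump(-47/9) == -47/9
;; 2. ledger setk(flige, <last>) == nil
;; 3. reckoner seed(32) == 32
;; 4. reckoner oneover() == 1/32
;; 5. reckoner bump(14/13) == 461/416
;; 6. reckoner divby(12/11) == 5071/4992
;; 7. ledger setk(fubri, <last>) == nil
;; 8. ledger setk(dapri, -820) == nil
;; 9. remeasure re(-7265, B, KiB) == -7265/1024


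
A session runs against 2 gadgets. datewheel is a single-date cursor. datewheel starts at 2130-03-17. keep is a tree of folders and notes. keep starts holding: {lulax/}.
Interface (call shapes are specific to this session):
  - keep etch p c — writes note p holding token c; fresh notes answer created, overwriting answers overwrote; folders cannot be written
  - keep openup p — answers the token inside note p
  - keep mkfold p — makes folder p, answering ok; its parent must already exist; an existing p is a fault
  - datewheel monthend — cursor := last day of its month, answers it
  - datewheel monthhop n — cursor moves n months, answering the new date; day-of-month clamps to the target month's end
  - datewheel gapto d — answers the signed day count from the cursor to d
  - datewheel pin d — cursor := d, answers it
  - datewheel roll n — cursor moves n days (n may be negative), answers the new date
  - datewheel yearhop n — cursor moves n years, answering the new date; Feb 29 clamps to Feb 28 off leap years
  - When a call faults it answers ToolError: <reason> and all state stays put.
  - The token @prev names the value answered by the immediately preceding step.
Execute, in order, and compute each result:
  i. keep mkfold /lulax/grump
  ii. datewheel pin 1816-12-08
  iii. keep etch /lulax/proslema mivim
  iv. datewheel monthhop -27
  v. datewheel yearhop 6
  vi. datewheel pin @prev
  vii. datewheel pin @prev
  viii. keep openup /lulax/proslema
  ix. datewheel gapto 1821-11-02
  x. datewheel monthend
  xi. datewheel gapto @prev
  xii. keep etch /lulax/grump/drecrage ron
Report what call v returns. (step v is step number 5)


Calling keep mkfold on p='/lulax/grump', which returns ok.
Then datewheel pin on d='1816-12-08': 1816-12-08.
I use keep etch on p='/lulax/proslema', c='mivim', — result: created.
I try datewheel monthhop on n='-27', — result: 1814-09-08.
I call datewheel yearhop on n='6', and see 1820-09-08.
Next I call datewheel pin on d='@prev': 1820-09-08.
Now I run datewheel pin on d='@prev', and see 1820-09-08.
Then keep openup on p='/lulax/proslema', — result: mivim.
I run datewheel gapto on d='1821-11-02', and get 420.
I run datewheel monthend, giving 1820-09-30.
I use datewheel gapto on d='@prev', and see 0.
Invoking keep etch on p='/lulax/grump/drecrage', c='ron', yielding created.

Answer: 1820-09-08


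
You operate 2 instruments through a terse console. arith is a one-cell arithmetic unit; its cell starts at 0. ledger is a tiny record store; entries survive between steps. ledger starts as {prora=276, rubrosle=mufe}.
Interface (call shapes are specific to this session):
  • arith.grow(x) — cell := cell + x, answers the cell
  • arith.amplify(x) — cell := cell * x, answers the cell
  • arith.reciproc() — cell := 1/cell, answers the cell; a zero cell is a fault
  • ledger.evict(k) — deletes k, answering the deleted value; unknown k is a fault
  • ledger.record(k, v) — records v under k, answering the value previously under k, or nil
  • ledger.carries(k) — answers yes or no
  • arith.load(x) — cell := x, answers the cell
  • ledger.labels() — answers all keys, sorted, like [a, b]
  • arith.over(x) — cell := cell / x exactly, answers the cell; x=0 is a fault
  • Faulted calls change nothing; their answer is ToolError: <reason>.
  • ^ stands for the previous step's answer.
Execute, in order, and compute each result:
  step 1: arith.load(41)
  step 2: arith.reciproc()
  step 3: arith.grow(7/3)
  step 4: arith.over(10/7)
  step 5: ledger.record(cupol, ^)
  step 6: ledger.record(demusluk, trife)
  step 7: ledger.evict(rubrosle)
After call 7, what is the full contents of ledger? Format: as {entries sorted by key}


> arith.load x: 41
= 41
> arith.reciproc
= 1/41
> arith.grow x: 7/3
= 290/123
> arith.over x: 10/7
= 203/123
> ledger.record k: cupol v: ^
= nil
> ledger.record k: demusluk v: trife
= nil
> ledger.evict k: rubrosle
= mufe

Answer: {cupol=203/123, demusluk=trife, prora=276}


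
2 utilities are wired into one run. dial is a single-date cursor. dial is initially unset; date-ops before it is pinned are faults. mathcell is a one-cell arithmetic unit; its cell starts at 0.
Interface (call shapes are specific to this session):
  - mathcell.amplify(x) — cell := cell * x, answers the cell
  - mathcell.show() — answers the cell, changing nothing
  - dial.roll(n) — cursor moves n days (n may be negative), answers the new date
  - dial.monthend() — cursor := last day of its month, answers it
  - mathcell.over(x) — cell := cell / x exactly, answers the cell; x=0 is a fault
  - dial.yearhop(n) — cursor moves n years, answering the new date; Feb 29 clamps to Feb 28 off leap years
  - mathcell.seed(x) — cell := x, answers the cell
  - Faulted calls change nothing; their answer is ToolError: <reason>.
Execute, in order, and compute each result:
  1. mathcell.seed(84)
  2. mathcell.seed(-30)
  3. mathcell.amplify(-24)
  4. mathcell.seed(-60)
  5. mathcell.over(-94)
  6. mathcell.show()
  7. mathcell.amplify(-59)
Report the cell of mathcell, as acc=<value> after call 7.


-> mathcell.seed(84)
<- 84
-> mathcell.seed(-30)
<- -30
-> mathcell.amplify(-24)
<- 720
-> mathcell.seed(-60)
<- -60
-> mathcell.over(-94)
<- 30/47
-> mathcell.show()
<- 30/47
-> mathcell.amplify(-59)
<- -1770/47

Answer: acc=-1770/47


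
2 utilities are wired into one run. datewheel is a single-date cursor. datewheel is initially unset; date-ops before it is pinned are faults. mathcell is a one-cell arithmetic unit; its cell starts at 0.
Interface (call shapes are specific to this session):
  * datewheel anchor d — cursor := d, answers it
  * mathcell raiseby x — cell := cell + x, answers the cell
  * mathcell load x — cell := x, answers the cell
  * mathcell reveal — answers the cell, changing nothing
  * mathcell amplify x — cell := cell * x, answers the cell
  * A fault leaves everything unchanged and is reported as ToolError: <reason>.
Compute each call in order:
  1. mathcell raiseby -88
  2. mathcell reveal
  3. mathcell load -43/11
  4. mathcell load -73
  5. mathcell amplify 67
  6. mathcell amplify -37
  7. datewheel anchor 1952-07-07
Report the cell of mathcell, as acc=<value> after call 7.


Calling mathcell raiseby with x='-88', yielding -88.
I use mathcell reveal, giving -88.
I use mathcell load with x='-43/11', and get -43/11.
I use mathcell load with x='-73', which returns -73.
Next I call mathcell amplify with x='67', and get -4891.
I call mathcell amplify with x='-37', and observe 180967.
Now I run datewheel anchor with d='1952-07-07', and see 1952-07-07.

Answer: acc=180967


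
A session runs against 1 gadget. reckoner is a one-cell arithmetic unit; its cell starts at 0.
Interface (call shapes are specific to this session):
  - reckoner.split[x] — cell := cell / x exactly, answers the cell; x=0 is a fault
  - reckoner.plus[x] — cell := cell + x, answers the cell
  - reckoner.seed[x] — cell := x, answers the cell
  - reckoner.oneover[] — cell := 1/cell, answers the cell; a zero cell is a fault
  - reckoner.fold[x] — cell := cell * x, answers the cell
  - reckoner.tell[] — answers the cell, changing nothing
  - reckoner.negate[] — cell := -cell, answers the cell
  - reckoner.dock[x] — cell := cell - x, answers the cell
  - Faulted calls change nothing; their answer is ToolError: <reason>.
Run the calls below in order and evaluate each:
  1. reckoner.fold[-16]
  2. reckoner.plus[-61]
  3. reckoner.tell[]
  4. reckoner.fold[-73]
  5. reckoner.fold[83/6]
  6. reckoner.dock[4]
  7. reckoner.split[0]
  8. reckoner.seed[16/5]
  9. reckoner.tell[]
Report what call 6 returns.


% 1. reckoner.fold(x: -16) : 0
% 2. reckoner.plus(x: -61) : -61
% 3. reckoner.tell() : -61
% 4. reckoner.fold(x: -73) : 4453
% 5. reckoner.fold(x: 83/6) : 369599/6
% 6. reckoner.dock(x: 4) : 369575/6
% 7. reckoner.split(x: 0) : ToolError: division by zero
% 8. reckoner.seed(x: 16/5) : 16/5
% 9. reckoner.tell() : 16/5

Answer: 369575/6


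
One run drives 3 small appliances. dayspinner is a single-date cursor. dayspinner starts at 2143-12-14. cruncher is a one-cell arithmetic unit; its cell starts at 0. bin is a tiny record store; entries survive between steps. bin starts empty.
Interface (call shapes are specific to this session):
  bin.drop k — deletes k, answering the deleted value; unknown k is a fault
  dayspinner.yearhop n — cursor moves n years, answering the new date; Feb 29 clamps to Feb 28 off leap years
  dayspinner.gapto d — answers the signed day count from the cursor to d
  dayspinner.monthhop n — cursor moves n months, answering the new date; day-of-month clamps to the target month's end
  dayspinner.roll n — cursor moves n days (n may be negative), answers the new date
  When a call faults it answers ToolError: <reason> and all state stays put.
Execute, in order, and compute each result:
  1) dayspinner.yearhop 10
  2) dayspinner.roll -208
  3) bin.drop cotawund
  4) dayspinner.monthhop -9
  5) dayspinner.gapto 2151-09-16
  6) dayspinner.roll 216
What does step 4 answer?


Act: dayspinner.yearhop[n=10]
Obs: 2153-12-14
Act: dayspinner.roll[n=-208]
Obs: 2153-05-20
Act: bin.drop[k=cotawund]
Obs: ToolError: no such key cotawund
Act: dayspinner.monthhop[n=-9]
Obs: 2152-08-20
Act: dayspinner.gapto[d=2151-09-16]
Obs: -339
Act: dayspinner.roll[n=216]
Obs: 2153-03-24

Answer: 2152-08-20


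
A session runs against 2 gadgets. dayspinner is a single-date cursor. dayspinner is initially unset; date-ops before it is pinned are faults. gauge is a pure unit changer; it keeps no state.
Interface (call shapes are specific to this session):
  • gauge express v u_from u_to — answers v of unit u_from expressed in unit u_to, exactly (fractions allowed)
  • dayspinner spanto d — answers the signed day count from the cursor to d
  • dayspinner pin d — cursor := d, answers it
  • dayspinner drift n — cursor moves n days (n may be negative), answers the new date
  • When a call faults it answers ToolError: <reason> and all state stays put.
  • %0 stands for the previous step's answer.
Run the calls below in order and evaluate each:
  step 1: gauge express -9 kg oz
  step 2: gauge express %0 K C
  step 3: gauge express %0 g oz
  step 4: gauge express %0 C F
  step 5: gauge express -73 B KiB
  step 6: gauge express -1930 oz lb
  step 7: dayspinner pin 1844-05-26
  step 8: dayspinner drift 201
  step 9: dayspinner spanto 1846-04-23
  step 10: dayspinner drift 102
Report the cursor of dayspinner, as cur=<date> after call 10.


Answer: cur=1845-03-25

Derivation:
·→ gauge express(v→-9, u_from→kg, u_to→oz)
·← -14400000000/45359237
·→ gauge express(v→%0, u_from→K, u_to→C)
·← -535797511731/907184740
·→ gauge express(v→%0, u_from→g, u_to→oz)
·← -42863800938480000/2057460381222169
·→ gauge express(v→%0, u_from→C, u_to→F)
·← -11316109490154592/2057460381222169
·→ gauge express(v→-73, u_from→B, u_to→KiB)
·← -73/1024
·→ gauge express(v→-1930, u_from→oz, u_to→lb)
·← -965/8
·→ dayspinner pin(d→1844-05-26)
·← 1844-05-26
·→ dayspinner drift(n→201)
·← 1844-12-13
·→ dayspinner spanto(d→1846-04-23)
·← 496
·→ dayspinner drift(n→102)
·← 1845-03-25


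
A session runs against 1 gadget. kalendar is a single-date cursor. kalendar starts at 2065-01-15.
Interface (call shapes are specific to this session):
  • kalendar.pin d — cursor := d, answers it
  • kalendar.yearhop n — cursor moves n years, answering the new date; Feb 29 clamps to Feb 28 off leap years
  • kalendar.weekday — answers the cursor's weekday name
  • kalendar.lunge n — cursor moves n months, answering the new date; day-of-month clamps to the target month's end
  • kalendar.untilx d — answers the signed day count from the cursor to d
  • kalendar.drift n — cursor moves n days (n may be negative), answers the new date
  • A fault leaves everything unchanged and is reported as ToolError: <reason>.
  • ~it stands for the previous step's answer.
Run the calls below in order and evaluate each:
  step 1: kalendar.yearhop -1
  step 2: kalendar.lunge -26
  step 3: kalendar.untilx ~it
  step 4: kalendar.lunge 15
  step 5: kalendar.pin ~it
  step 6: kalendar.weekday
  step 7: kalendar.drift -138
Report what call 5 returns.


! yearhop(n=-1) -> 2064-01-15
! lunge(n=-26) -> 2061-11-15
! untilx(d=~it) -> 0
! lunge(n=15) -> 2063-02-15
! pin(d=~it) -> 2063-02-15
! weekday() -> Thursday
! drift(n=-138) -> 2062-09-30

Answer: 2063-02-15


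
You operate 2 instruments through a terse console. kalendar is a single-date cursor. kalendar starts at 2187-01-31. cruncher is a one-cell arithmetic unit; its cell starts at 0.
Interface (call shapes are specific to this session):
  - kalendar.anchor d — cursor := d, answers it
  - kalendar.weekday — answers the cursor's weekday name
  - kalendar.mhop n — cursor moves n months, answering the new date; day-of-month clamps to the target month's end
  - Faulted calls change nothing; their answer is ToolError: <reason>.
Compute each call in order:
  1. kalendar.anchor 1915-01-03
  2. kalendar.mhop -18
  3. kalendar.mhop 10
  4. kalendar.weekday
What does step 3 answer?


Answer: 1914-05-03

Derivation:
Do: anchor[1915-01-03]
See: 1915-01-03
Do: mhop[-18]
See: 1913-07-03
Do: mhop[10]
See: 1914-05-03
Do: weekday[]
See: Sunday


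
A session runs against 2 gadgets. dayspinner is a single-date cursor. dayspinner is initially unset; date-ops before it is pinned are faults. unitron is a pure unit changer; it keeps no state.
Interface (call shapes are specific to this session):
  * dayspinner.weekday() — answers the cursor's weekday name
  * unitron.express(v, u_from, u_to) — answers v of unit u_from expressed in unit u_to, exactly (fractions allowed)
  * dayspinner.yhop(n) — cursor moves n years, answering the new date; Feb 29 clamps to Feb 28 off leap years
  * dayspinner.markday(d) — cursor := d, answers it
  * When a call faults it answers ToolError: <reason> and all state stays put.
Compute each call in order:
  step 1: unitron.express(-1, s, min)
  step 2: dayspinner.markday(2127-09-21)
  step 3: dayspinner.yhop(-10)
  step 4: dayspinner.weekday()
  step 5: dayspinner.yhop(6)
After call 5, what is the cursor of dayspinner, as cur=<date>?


Answer: cur=2123-09-21

Derivation:
> unitron.express v→-1 u_from→s u_to→min
  -1/60
> dayspinner.markday d→2127-09-21
  2127-09-21
> dayspinner.yhop n→-10
  2117-09-21
> dayspinner.weekday
  Tuesday
> dayspinner.yhop n→6
  2123-09-21


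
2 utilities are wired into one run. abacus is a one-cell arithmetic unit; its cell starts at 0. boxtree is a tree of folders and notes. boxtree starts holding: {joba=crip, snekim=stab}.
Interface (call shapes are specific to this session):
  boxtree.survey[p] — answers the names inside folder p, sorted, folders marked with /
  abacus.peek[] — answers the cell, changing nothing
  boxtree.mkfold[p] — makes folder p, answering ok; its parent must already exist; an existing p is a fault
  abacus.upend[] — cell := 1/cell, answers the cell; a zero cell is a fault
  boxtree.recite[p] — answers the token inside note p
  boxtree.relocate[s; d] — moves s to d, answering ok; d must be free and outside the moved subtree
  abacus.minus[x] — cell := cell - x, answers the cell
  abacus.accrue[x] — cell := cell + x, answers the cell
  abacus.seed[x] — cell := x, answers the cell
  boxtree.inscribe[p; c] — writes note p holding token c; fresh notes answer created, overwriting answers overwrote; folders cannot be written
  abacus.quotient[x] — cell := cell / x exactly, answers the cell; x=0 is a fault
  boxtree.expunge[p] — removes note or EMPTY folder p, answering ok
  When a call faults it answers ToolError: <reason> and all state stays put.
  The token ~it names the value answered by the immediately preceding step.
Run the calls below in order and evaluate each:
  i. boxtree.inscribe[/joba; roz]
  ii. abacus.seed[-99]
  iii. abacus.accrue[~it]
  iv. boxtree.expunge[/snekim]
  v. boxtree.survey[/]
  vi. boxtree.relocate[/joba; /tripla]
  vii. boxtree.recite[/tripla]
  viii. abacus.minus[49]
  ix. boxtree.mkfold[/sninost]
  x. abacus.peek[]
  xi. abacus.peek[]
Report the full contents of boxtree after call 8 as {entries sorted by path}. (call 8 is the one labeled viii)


Then boxtree.inscribe passing p→/joba, c→roz, and observe overwrote.
Invoking abacus.seed passing x→-99, giving -99.
Calling abacus.accrue passing x→~it, which returns -198.
Using boxtree.expunge passing p→/snekim, — result: ok.
I run boxtree.survey passing p→/, giving [joba].
I invoke boxtree.relocate passing s→/joba, d→/tripla, → ok.
Next I call boxtree.recite passing p→/tripla, giving roz.
Then abacus.minus passing x→49, yielding -247.
I call boxtree.mkfold passing p→/sninost: ok.
Then abacus.peek(), → -247.
Now I run abacus.peek(), and observe -247.

Answer: {tripla=roz}


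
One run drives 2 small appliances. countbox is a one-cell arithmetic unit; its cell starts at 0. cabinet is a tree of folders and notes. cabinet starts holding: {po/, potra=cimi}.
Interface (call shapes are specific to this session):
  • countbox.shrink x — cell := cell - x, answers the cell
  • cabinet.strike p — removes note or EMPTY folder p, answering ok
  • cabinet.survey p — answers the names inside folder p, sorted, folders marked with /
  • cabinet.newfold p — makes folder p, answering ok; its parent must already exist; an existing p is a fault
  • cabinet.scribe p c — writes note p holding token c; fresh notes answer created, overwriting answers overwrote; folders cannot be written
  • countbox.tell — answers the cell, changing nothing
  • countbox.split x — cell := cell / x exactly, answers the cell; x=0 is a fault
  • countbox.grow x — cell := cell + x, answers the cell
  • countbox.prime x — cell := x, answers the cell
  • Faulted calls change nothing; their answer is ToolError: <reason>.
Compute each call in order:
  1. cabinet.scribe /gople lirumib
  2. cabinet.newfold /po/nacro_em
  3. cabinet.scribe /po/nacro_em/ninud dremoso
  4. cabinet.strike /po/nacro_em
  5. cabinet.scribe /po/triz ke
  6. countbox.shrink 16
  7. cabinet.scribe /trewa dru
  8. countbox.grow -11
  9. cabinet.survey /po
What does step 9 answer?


I run cabinet.scribe(p=/gople, c=lirumib), and get created.
Now I run cabinet.newfold(p=/po/nacro_em), and see ok.
Next I call cabinet.scribe(p=/po/nacro_em/ninud, c=dremoso), which returns created.
I run cabinet.strike(p=/po/nacro_em), giving ToolError: not empty.
I try cabinet.scribe(p=/po/triz, c=ke), → created.
I invoke countbox.shrink(x=16), and observe -16.
I use cabinet.scribe(p=/trewa, c=dru), giving created.
Now I run countbox.grow(x=-11), → -27.
I run cabinet.survey(p=/po): [nacro_em/, triz].

Answer: [nacro_em/, triz]


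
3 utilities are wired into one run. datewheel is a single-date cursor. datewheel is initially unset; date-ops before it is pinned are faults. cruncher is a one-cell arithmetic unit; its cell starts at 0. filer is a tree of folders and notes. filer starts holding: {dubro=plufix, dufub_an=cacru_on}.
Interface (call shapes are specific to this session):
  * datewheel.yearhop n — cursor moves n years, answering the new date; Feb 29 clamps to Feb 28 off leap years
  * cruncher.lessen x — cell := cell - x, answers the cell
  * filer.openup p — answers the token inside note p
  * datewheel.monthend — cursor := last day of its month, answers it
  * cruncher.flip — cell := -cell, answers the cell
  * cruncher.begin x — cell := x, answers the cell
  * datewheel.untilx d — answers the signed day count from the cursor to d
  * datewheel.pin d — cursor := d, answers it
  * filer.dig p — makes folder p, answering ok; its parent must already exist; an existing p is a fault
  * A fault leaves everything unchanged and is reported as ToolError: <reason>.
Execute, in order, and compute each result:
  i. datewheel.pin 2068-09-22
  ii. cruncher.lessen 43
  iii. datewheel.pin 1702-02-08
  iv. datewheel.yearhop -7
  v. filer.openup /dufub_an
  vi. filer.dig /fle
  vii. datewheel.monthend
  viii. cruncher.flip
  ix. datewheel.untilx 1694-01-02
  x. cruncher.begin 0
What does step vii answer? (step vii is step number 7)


Answer: 1695-02-28

Derivation:
[in] pin d: 2068-09-22
= 2068-09-22
[in] lessen x: 43
= -43
[in] pin d: 1702-02-08
= 1702-02-08
[in] yearhop n: -7
= 1695-02-08
[in] openup p: /dufub_an
= cacru_on
[in] dig p: /fle
= ok
[in] monthend
= 1695-02-28
[in] flip
= 43
[in] untilx d: 1694-01-02
= -422
[in] begin x: 0
= 0


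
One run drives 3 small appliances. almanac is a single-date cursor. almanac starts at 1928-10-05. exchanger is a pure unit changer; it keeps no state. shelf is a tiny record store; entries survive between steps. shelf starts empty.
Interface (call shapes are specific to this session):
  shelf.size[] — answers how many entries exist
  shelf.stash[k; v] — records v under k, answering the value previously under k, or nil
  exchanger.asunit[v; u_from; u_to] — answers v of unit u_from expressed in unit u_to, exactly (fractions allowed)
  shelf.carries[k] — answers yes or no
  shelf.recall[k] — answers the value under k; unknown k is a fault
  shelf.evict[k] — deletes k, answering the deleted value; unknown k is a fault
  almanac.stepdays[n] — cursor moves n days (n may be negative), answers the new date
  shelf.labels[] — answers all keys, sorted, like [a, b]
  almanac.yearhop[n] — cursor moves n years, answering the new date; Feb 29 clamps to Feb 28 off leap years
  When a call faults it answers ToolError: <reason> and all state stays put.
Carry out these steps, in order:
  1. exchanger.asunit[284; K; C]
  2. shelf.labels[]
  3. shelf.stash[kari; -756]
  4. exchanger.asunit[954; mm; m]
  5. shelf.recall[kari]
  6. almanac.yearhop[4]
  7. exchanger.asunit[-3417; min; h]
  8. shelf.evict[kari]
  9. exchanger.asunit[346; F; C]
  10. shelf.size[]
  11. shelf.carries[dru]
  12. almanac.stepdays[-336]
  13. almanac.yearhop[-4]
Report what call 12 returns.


>> exchanger.asunit(v=284, u_from=K, u_to=C)
<< 217/20
>> shelf.labels()
<< []
>> shelf.stash(k=kari, v=-756)
<< nil
>> exchanger.asunit(v=954, u_from=mm, u_to=m)
<< 477/500
>> shelf.recall(k=kari)
<< -756
>> almanac.yearhop(n=4)
<< 1932-10-05
>> exchanger.asunit(v=-3417, u_from=min, u_to=h)
<< -1139/20
>> shelf.evict(k=kari)
<< -756
>> exchanger.asunit(v=346, u_from=F, u_to=C)
<< 1570/9
>> shelf.size()
<< 0
>> shelf.carries(k=dru)
<< no
>> almanac.stepdays(n=-336)
<< 1931-11-04
>> almanac.yearhop(n=-4)
<< 1927-11-04

Answer: 1931-11-04
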